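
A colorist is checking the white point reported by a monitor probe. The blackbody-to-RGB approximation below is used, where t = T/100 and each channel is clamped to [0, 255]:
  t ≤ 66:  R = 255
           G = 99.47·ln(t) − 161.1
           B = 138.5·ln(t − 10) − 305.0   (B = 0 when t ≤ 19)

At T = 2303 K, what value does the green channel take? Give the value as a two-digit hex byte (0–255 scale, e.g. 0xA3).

0x97

t = 2303/100 = 23.03; the t ≤ 66 branch applies.
G = 99.47·ln 23.03 − 161.1 = 99.47·3.1368 − 161.1 = 150.917.
Rounded: 151; in hex, 0x97.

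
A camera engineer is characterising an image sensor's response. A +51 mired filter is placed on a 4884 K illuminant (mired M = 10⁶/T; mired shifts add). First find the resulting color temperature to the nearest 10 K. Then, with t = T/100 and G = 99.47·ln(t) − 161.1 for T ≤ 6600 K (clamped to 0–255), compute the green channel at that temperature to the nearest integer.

M_in = 10⁶/4884 = 204.75; M_out = 204.75 + (+51) = 255.75.
T_out = 10⁶/255.75 = 3910.1 K → 3910 K; t = 39.1.
G = 99.47·ln 39.1 − 161.1 = 99.47·3.6661 − 161.1 = 203.569.
Rounded: 204.

204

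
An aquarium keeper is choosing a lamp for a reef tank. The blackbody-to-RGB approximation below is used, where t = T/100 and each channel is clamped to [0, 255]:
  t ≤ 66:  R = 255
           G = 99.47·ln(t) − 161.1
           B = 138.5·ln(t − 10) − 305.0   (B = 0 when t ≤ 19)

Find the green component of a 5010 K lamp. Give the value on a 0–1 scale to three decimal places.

t = 5010/100 = 50.1; the t ≤ 66 branch applies.
G = 99.47·ln 50.1 − 161.1 = 99.47·3.9140 − 161.1 = 228.228.
On a 0–1 scale: 228.228/255 = 0.8950 → 0.895.

0.895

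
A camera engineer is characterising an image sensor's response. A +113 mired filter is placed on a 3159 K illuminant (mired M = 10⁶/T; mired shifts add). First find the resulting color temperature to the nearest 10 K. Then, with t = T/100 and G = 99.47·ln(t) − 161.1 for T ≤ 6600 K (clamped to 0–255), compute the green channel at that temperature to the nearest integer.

M_in = 10⁶/3159 = 316.56; M_out = 316.56 + (+113) = 429.56.
T_out = 10⁶/429.56 = 2328.0 K → 2330 K; t = 23.3.
G = 99.47·ln 23.3 − 161.1 = 99.47·3.1485 − 161.1 = 152.077.
Rounded: 152.

152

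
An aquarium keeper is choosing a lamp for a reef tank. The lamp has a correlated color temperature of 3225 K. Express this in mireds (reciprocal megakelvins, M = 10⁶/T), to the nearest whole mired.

310 mireds

M = 10⁶ / 3225 = 310.078 → 310 mireds.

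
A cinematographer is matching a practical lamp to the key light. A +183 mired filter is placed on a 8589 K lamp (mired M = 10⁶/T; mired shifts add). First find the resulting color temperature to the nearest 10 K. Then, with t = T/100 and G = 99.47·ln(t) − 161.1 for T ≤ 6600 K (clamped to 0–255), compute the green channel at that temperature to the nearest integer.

188

M_in = 10⁶/8589 = 116.43; M_out = 116.43 + (+183) = 299.43.
T_out = 10⁶/299.43 = 3339.7 K → 3340 K; t = 33.4.
G = 99.47·ln 33.4 − 161.1 = 99.47·3.5086 − 161.1 = 187.896.
Rounded: 188.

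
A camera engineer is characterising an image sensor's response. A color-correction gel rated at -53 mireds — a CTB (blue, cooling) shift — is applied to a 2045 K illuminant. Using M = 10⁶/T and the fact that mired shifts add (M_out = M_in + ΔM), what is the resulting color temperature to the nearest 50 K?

M_in = 10⁶/2045 = 489.00 mireds.
M_out = 489.00 + (-53) = 436.00 mireds.
T_out = 10⁶/436.00 = 2293.6 K → 2300 K.

2300 K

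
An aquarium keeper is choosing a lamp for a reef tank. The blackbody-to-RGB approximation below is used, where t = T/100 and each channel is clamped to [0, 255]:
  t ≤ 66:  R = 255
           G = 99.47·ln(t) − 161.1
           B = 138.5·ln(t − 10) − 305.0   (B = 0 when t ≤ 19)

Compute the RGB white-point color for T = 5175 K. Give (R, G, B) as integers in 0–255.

(255, 231, 212)

t = 5175/100 = 51.75; the t ≤ 66 branch applies.
R = 255 by definition for t ≤ 66.
G = 99.47·ln 51.75 − 161.1 = 99.47·3.9464 − 161.1 = 231.451.
B = 138.5·ln(51.75 − 10) − 305.0 = 138.5·ln 41.75 − 305.0 = 138.5·3.7317 − 305.0 = 211.840.
Rounded: (255, 231, 212).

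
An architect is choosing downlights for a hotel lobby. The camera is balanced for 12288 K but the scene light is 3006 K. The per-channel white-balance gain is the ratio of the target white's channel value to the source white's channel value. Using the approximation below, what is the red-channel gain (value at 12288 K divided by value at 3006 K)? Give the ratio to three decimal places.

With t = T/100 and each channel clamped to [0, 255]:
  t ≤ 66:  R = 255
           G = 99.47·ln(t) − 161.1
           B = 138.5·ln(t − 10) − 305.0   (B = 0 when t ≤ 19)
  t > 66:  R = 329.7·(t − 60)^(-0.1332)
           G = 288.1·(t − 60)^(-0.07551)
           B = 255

At 3006 K (t = 30.06):
  R = 255 by definition for t ≤ 66.
At 12288 K (t = 122.88):
  R = 329.7·(122.88 − 60)^(-0.1332) = 329.7·62.88^(-0.1332) = 329.7·0.57602 = 189.914.
Gain = 189.914 / 255.000 = 0.7448 → 0.745.

0.745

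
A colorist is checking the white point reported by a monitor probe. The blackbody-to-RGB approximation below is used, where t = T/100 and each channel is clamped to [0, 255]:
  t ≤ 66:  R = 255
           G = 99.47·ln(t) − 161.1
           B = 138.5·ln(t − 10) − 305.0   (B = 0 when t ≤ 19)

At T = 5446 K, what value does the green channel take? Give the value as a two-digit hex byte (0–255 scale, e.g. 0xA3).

t = 5446/100 = 54.46; the t ≤ 66 branch applies.
G = 99.47·ln 54.46 − 161.1 = 99.47·3.9975 − 161.1 = 236.528.
Rounded: 237; in hex, 0xED.

0xED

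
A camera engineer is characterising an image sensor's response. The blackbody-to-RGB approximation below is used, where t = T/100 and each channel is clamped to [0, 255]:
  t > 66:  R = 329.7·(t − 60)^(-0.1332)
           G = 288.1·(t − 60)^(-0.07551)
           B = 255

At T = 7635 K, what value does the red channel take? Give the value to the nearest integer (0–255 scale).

227

t = 7635/100 = 76.35; the t > 66 branch applies.
R = 329.7·(76.35 − 60)^(-0.1332) = 329.7·16.35^(-0.1332) = 329.7·0.68922 = 227.237.
Rounded: 227.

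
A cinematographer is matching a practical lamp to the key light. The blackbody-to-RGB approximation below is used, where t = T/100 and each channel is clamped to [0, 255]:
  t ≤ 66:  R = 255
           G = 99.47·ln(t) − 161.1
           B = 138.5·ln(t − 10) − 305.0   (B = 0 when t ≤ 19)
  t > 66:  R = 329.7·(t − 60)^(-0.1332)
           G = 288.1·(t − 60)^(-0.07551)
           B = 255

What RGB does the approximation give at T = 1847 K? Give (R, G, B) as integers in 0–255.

(255, 129, 0)

t = 1847/100 = 18.47; the t ≤ 66 branch applies.
R = 255 by definition for t ≤ 66.
G = 99.47·ln 18.47 − 161.1 = 99.47·2.9161 − 161.1 = 128.969.
t = 18.47 ≤ 19, so B = 0.
Rounded: (255, 129, 0).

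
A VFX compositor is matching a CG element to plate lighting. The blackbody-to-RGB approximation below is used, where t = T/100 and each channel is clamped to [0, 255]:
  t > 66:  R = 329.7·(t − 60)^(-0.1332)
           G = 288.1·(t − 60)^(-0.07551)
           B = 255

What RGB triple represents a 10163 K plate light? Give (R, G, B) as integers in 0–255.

t = 10163/100 = 101.63; the t > 66 branch applies.
R = 329.7·(101.63 − 60)^(-0.1332) = 329.7·41.63^(-0.1332) = 329.7·0.60855 = 200.638.
G = 288.1·(101.63 − 60)^(-0.07551) = 288.1·41.63^(-0.07551) = 288.1·0.75460 = 217.401.
B = 255 by definition for t > 66.
Rounded: (201, 217, 255).

(201, 217, 255)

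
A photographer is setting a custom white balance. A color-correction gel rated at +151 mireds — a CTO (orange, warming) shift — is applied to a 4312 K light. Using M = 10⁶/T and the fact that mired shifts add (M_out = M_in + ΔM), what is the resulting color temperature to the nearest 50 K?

2600 K

M_in = 10⁶/4312 = 231.91 mireds.
M_out = 231.91 + (+151) = 382.91 mireds.
T_out = 10⁶/382.91 = 2611.6 K → 2600 K.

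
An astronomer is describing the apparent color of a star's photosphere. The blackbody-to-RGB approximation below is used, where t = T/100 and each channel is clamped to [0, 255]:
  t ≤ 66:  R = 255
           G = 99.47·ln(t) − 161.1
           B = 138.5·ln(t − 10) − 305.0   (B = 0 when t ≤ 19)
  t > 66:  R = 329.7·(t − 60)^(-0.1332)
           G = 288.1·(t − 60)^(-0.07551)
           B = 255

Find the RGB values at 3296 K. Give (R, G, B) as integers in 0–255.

t = 3296/100 = 32.96; the t ≤ 66 branch applies.
R = 255 by definition for t ≤ 66.
G = 99.47·ln 32.96 − 161.1 = 99.47·3.4953 − 161.1 = 186.577.
B = 138.5·ln(32.96 − 10) − 305.0 = 138.5·ln 22.96 − 305.0 = 138.5·3.1338 − 305.0 = 129.025.
Rounded: (255, 187, 129).

(255, 187, 129)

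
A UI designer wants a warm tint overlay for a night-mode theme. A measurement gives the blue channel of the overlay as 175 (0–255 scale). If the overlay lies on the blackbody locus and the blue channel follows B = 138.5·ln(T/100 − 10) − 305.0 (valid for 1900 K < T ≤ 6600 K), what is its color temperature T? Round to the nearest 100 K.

ln(t − 10) = (175 + 305.0) / 138.5 = 3.4657.
t − 10 = e^3.4657 = 31.999, so t = 41.999.
T = 100·t = 4200 K → 4200 K to the nearest 100 K.

4200 K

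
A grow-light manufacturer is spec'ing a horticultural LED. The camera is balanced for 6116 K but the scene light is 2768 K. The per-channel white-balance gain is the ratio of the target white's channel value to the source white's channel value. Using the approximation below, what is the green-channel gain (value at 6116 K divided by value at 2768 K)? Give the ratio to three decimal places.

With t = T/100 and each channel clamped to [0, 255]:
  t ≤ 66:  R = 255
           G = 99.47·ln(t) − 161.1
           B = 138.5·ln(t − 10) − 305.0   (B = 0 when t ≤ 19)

1.466

At 2768 K (t = 27.68):
  G = 99.47·ln 27.68 − 161.1 = 99.47·3.3207 − 161.1 = 169.211.
At 6116 K (t = 61.16):
  G = 99.47·ln 61.16 − 161.1 = 99.47·4.1135 − 161.1 = 248.069.
Gain = 248.069 / 169.211 = 1.4660 → 1.466.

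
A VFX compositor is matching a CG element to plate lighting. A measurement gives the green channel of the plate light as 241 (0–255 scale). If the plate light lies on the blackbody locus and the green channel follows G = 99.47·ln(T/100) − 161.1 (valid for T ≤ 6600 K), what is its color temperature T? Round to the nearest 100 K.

5700 K

ln t = (241 + 161.1) / 99.47 = 4.0424.
t = e^4.0424 = 56.964.
T = 100·t = 5696 K → 5700 K to the nearest 100 K.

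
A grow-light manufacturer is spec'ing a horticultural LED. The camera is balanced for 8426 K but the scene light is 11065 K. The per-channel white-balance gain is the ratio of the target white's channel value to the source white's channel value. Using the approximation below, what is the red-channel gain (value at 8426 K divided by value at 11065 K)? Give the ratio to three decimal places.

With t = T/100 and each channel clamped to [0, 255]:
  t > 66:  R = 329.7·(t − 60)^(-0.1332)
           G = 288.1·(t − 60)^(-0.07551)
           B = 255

At 11065 K (t = 110.65):
  R = 329.7·(110.65 − 60)^(-0.1332) = 329.7·50.65^(-0.1332) = 329.7·0.59286 = 195.465.
At 8426 K (t = 84.26):
  R = 329.7·(84.26 − 60)^(-0.1332) = 329.7·24.26^(-0.1332) = 329.7·0.65393 = 215.601.
Gain = 215.601 / 195.465 = 1.1030 → 1.103.

1.103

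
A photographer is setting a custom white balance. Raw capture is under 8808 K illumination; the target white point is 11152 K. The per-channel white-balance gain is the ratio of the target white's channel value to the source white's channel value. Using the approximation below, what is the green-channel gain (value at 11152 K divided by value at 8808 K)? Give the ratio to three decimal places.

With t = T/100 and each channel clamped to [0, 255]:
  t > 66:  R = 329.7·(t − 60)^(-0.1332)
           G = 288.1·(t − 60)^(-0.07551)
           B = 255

0.955

At 8808 K (t = 88.08):
  G = 288.1·(88.08 − 60)^(-0.07551) = 288.1·28.08^(-0.07551) = 288.1·0.77738 = 223.962.
At 11152 K (t = 111.52):
  G = 288.1·(111.52 − 60)^(-0.07551) = 288.1·51.52^(-0.07551) = 288.1·0.74256 = 213.930.
Gain = 213.930 / 223.962 = 0.9552 → 0.955.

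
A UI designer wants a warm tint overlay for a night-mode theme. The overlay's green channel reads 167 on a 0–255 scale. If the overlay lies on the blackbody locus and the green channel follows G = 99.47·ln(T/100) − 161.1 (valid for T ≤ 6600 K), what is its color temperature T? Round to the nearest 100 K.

2700 K

ln t = (167 + 161.1) / 99.47 = 3.2985.
t = e^3.2985 = 27.072.
T = 100·t = 2707 K → 2700 K to the nearest 100 K.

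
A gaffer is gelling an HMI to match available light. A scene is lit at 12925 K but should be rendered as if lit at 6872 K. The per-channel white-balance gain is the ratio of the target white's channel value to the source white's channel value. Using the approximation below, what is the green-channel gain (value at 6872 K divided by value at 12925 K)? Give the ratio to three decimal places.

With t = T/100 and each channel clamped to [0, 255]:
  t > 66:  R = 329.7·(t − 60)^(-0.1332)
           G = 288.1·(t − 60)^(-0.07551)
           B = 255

1.169

At 12925 K (t = 129.25):
  G = 288.1·(129.25 − 60)^(-0.07551) = 288.1·69.25^(-0.07551) = 288.1·0.72616 = 209.206.
At 6872 K (t = 68.72):
  G = 288.1·(68.72 − 60)^(-0.07551) = 288.1·8.72^(-0.07551) = 288.1·0.84914 = 244.639.
Gain = 244.639 / 209.206 = 1.1694 → 1.169.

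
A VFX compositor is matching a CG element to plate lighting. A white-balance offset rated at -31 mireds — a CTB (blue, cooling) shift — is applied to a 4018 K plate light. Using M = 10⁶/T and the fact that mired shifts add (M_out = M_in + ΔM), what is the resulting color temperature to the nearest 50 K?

M_in = 10⁶/4018 = 248.88 mireds.
M_out = 248.88 + (-31) = 217.88 mireds.
T_out = 10⁶/217.88 = 4589.7 K → 4600 K.

4600 K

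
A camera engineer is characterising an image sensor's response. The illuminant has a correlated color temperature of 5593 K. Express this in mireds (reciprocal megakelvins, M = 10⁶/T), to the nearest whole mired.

179 mireds

M = 10⁶ / 5593 = 178.795 → 179 mireds.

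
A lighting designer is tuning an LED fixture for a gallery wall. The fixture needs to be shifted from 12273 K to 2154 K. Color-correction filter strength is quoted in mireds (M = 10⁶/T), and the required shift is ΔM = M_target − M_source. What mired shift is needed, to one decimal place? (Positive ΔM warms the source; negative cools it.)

M_source = 10⁶/12273 = 81.480; M_target = 10⁶/2154 = 464.253.
ΔM = 464.253 − 81.480 = 382.773 → +382.8 mireds, a warming shift.

+382.8 mireds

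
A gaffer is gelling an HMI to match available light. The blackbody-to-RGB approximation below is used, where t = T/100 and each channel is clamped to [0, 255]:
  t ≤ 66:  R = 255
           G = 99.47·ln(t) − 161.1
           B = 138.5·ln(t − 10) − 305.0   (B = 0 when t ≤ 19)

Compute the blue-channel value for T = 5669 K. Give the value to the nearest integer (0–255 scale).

t = 5669/100 = 56.69; the t ≤ 66 branch applies.
B = 138.5·ln(56.69 − 10) − 305.0 = 138.5·ln 46.69 − 305.0 = 138.5·3.8435 − 305.0 = 227.329.
Rounded: 227.

227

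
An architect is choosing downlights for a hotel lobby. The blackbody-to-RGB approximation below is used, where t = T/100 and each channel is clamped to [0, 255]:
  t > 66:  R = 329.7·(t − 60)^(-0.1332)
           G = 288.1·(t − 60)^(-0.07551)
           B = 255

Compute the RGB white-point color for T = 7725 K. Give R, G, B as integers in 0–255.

t = 7725/100 = 77.25; the t > 66 branch applies.
R = 329.7·(77.25 − 60)^(-0.1332) = 329.7·17.25^(-0.1332) = 329.7·0.68432 = 225.621.
G = 288.1·(77.25 − 60)^(-0.07551) = 288.1·17.25^(-0.07551) = 288.1·0.80651 = 232.356.
B = 255 by definition for t > 66.
Rounded: (226, 232, 255).

R=226, G=232, B=255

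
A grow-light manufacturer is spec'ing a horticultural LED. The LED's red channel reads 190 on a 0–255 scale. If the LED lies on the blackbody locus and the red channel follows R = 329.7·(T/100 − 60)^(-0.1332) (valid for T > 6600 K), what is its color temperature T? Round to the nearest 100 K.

(t − 60)^(-0.1332) = 190/329.7 = 0.57628.
t − 60 = 0.57628^(1/-0.1332) = 0.57628^(-7.508) = 62.667, so t = 122.667.
T = 100·t = 12267 K → 12300 K to the nearest 100 K.

12300 K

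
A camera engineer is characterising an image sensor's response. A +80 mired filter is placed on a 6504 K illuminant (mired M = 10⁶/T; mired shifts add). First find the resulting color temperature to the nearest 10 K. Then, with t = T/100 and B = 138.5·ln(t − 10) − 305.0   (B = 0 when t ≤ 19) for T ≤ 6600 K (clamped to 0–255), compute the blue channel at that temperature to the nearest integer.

178

M_in = 10⁶/6504 = 153.75; M_out = 153.75 + (+80) = 233.75.
T_out = 10⁶/233.75 = 4278.0 K → 4280 K; t = 42.8.
B = 138.5·ln(42.8 − 10) − 305.0 = 138.5·ln 32.8 − 305.0 = 138.5·3.4904 − 305.0 = 178.424.
Rounded: 178.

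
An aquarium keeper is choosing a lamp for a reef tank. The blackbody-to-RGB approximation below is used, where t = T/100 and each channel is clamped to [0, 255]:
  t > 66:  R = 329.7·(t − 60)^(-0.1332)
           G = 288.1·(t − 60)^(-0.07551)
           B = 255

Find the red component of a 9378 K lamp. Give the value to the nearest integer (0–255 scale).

t = 9378/100 = 93.78; the t > 66 branch applies.
R = 329.7·(93.78 − 60)^(-0.1332) = 329.7·33.78^(-0.1332) = 329.7·0.62572 = 206.301.
Rounded: 206.

206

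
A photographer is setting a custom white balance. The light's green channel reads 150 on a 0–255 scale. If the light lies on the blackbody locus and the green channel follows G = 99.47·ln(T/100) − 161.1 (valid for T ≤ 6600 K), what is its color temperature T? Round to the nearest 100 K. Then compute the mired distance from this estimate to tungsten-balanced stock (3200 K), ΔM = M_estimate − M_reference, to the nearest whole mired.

ln t = (150 + 161.1) / 99.47 = 3.1276.
t = e^3.1276 = 22.819.
T = 100·t = 2282 K → 2300 K to the nearest 100 K.
M_estimate = 10⁶/2300 = 434.78; M_reference = 10⁶/3200 = 312.50.
ΔM = 434.78 − 312.50 = 122.28 → +122 mireds.

+122 mireds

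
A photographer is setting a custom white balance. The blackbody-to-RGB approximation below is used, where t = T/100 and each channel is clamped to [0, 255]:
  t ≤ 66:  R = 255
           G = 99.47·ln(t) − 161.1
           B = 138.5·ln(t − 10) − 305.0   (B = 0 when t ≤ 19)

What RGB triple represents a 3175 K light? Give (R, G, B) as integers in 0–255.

(255, 183, 122)

t = 3175/100 = 31.75; the t ≤ 66 branch applies.
R = 255 by definition for t ≤ 66.
G = 99.47·ln 31.75 − 161.1 = 99.47·3.4579 − 161.1 = 182.857.
B = 138.5·ln(31.75 − 10) − 305.0 = 138.5·ln 21.75 − 305.0 = 138.5·3.0796 − 305.0 = 121.527.
Rounded: (255, 183, 122).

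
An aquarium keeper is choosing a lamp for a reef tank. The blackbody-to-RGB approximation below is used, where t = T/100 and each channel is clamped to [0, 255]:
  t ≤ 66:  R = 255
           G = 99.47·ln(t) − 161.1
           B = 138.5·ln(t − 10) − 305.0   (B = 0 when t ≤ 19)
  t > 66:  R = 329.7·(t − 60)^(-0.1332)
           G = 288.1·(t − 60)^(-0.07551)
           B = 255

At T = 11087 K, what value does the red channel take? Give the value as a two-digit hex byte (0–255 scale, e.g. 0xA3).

0xC3

t = 11087/100 = 110.87; the t > 66 branch applies.
R = 329.7·(110.87 − 60)^(-0.1332) = 329.7·50.87^(-0.1332) = 329.7·0.59251 = 195.352.
Rounded: 195; in hex, 0xC3.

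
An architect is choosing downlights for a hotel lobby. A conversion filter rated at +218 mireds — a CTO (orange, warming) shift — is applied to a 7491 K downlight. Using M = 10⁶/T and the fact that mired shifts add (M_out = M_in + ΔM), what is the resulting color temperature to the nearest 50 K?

2850 K

M_in = 10⁶/7491 = 133.49 mireds.
M_out = 133.49 + (+218) = 351.49 mireds.
T_out = 10⁶/351.49 = 2845.0 K → 2850 K.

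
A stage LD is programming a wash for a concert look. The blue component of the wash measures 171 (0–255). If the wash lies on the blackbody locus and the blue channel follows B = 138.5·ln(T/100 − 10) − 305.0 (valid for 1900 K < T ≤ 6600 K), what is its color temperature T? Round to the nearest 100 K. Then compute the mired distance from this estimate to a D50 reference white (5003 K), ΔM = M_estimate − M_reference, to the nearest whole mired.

+44 mireds

ln(t − 10) = (171 + 305.0) / 138.5 = 3.4368.
t − 10 = e^3.4368 = 31.088, so t = 41.088.
T = 100·t = 4109 K → 4100 K to the nearest 100 K.
M_estimate = 10⁶/4100 = 243.90; M_reference = 10⁶/5003 = 199.88.
ΔM = 243.90 − 199.88 = 44.02 → +44 mireds.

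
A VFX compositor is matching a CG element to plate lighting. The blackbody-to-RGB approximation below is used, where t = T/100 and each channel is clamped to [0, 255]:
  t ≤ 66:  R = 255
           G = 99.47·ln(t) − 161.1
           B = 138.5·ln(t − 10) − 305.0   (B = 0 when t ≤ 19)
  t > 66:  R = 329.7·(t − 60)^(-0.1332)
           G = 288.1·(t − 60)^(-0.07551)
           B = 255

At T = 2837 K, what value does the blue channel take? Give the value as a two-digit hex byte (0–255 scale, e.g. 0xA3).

t = 2837/100 = 28.37; the t ≤ 66 branch applies.
B = 138.5·ln(28.37 − 10) − 305.0 = 138.5·ln 18.37 − 305.0 = 138.5·2.9107 − 305.0 = 98.135.
Rounded: 98; in hex, 0x62.

0x62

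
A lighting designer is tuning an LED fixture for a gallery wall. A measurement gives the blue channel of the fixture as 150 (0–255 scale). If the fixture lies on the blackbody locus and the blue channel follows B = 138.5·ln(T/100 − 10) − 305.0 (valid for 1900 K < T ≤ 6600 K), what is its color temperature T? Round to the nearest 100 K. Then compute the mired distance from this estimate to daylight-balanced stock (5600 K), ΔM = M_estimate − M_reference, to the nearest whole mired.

ln(t − 10) = (150 + 305.0) / 138.5 = 3.2852.
t − 10 = e^3.2852 = 26.714, so t = 36.714.
T = 100·t = 3671 K → 3700 K to the nearest 100 K.
M_estimate = 10⁶/3700 = 270.27; M_reference = 10⁶/5600 = 178.57.
ΔM = 270.27 − 178.57 = 91.70 → +92 mireds.

+92 mireds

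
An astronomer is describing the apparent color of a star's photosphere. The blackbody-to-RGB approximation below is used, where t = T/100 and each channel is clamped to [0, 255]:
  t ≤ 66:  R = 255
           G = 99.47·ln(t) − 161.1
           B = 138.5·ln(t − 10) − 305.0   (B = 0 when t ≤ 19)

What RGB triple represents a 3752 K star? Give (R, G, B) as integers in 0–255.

t = 3752/100 = 37.52; the t ≤ 66 branch applies.
R = 255 by definition for t ≤ 66.
G = 99.47·ln 37.52 − 161.1 = 99.47·3.6249 − 161.1 = 199.466.
B = 138.5·ln(37.52 − 10) − 305.0 = 138.5·ln 27.52 − 305.0 = 138.5·3.3149 − 305.0 = 154.115.
Rounded: (255, 199, 154).

(255, 199, 154)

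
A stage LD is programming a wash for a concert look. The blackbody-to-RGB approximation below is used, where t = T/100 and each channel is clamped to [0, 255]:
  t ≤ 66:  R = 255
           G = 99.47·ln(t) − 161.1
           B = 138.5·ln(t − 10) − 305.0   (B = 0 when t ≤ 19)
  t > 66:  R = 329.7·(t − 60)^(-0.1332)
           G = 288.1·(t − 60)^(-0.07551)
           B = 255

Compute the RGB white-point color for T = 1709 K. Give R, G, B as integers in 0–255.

R=255, G=121, B=0

t = 1709/100 = 17.09; the t ≤ 66 branch applies.
R = 255 by definition for t ≤ 66.
G = 99.47·ln 17.09 − 161.1 = 99.47·2.8385 − 161.1 = 121.245.
t = 17.09 ≤ 19, so B = 0.
Rounded: (255, 121, 0).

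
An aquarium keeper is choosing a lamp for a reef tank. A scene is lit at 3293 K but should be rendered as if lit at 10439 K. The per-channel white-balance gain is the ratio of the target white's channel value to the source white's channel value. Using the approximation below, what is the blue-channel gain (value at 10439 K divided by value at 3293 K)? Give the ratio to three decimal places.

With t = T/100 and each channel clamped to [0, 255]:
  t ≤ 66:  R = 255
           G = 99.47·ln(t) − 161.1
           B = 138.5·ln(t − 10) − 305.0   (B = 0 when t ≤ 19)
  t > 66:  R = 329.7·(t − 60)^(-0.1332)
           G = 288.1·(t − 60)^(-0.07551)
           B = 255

At 3293 K (t = 32.93):
  B = 138.5·ln(32.93 − 10) − 305.0 = 138.5·ln 22.93 − 305.0 = 138.5·3.1324 − 305.0 = 128.844.
At 10439 K (t = 104.39):
  B = 255 by definition for t > 66.
Gain = 255.000 / 128.844 = 1.9791 → 1.979.

1.979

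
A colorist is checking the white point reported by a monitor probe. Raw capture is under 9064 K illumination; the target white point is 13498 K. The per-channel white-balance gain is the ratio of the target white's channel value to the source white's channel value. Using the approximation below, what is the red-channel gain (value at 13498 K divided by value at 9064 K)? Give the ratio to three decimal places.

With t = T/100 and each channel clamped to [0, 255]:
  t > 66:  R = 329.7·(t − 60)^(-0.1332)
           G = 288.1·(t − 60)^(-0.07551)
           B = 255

At 9064 K (t = 90.64):
  R = 329.7·(90.64 − 60)^(-0.1332) = 329.7·30.64^(-0.1332) = 329.7·0.63391 = 209.000.
At 13498 K (t = 134.98):
  R = 329.7·(134.98 − 60)^(-0.1332) = 329.7·74.98^(-0.1332) = 329.7·0.56267 = 185.514.
Gain = 185.514 / 209.000 = 0.8876 → 0.888.

0.888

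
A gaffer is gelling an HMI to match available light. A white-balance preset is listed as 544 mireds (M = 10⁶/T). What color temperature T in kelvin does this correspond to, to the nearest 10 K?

T = 10⁶ / 544 = 1838.24 K → 1840 K.

1840 K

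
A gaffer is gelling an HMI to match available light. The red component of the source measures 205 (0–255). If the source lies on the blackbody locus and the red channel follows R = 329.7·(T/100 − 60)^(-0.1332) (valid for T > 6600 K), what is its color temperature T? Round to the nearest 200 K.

(t − 60)^(-0.1332) = 205/329.7 = 0.62178.
t − 60 = 0.62178^(1/-0.1332) = 0.62178^(-7.508) = 35.423, so t = 95.423.
T = 100·t = 9542 K → 9600 K to the nearest 200 K.

9600 K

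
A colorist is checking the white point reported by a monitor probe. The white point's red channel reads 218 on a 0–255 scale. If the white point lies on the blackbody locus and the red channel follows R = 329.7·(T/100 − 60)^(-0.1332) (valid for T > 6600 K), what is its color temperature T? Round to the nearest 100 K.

8200 K

(t − 60)^(-0.1332) = 218/329.7 = 0.66121.
t − 60 = 0.66121^(1/-0.1332) = 0.66121^(-7.508) = 22.326, so t = 82.326.
T = 100·t = 8233 K → 8200 K to the nearest 100 K.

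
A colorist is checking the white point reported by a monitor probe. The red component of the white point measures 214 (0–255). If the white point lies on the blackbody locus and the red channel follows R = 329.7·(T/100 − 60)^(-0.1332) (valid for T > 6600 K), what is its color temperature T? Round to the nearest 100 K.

8600 K

(t − 60)^(-0.1332) = 214/329.7 = 0.64907.
t − 60 = 0.64907^(1/-0.1332) = 0.64907^(-7.508) = 25.657, so t = 85.657.
T = 100·t = 8566 K → 8600 K to the nearest 100 K.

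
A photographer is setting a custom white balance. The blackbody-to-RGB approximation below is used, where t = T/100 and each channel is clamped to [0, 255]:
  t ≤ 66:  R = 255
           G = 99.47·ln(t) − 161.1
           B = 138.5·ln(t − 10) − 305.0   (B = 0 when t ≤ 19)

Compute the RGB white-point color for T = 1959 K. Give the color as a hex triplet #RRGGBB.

t = 1959/100 = 19.59; the t ≤ 66 branch applies.
R = 255 by definition for t ≤ 66.
G = 99.47·ln 19.59 − 161.1 = 99.47·2.9750 − 161.1 = 134.825.
B = 138.5·ln(19.59 − 10) − 305.0 = 138.5·ln 9.59 − 305.0 = 138.5·2.2607 − 305.0 = 8.110.
Rounded: (255, 135, 8).
In hex: #FF8708.

#FF8708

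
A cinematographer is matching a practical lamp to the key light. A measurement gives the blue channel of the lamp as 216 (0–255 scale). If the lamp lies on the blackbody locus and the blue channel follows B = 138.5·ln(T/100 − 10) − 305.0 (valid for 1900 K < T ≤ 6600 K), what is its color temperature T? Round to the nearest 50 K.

5300 K

ln(t − 10) = (216 + 305.0) / 138.5 = 3.7617.
t − 10 = e^3.7617 = 43.023, so t = 53.023.
T = 100·t = 5302 K → 5300 K to the nearest 50 K.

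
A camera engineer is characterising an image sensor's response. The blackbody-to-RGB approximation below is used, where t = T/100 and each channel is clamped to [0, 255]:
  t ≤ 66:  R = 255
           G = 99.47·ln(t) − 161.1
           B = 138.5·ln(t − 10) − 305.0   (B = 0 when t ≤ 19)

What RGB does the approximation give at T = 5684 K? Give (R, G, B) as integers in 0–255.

(255, 241, 228)

t = 5684/100 = 56.84; the t ≤ 66 branch applies.
R = 255 by definition for t ≤ 66.
G = 99.47·ln 56.84 − 161.1 = 99.47·4.0402 − 161.1 = 240.783.
B = 138.5·ln(56.84 − 10) − 305.0 = 138.5·ln 46.84 − 305.0 = 138.5·3.8467 − 305.0 = 227.773.
Rounded: (255, 241, 228).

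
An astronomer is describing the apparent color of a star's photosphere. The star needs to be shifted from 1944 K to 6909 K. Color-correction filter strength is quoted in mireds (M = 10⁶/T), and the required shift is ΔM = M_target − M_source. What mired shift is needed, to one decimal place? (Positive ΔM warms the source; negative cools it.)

M_source = 10⁶/1944 = 514.403; M_target = 10⁶/6909 = 144.739.
ΔM = 144.739 − 514.403 = -369.665 → -369.7 mireds, a cooling shift.

-369.7 mireds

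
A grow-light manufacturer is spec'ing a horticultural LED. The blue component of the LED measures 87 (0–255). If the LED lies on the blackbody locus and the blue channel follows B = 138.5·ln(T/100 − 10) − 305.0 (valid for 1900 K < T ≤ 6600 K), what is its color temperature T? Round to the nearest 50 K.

ln(t − 10) = (87 + 305.0) / 138.5 = 2.8303.
t − 10 = e^2.8303 = 16.951, so t = 26.951.
T = 100·t = 2695 K → 2700 K to the nearest 50 K.

2700 K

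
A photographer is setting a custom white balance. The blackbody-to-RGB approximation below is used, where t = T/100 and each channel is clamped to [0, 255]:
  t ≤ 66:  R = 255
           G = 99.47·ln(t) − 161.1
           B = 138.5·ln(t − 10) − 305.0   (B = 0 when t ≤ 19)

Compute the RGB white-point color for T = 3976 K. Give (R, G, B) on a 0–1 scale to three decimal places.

t = 3976/100 = 39.76; the t ≤ 66 branch applies.
R = 255 by definition for t ≤ 66.
G = 99.47·ln 39.76 − 161.1 = 99.47·3.6829 − 161.1 = 205.234.
B = 138.5·ln(39.76 − 10) − 305.0 = 138.5·ln 29.76 − 305.0 = 138.5·3.3932 − 305.0 = 164.953.
Dividing each by 255: (1.0000, 0.8048, 0.6469) → (1.000, 0.805, 0.647).

(1.000, 0.805, 0.647)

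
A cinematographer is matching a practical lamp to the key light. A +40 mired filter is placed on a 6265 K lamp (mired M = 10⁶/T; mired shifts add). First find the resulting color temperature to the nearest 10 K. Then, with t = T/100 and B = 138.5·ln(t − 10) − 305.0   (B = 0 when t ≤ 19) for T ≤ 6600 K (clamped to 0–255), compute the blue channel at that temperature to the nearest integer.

M_in = 10⁶/6265 = 159.62; M_out = 159.62 + (+40) = 199.62.
T_out = 10⁶/199.62 = 5009.6 K → 5010 K; t = 50.1.
B = 138.5·ln(50.1 − 10) − 305.0 = 138.5·ln 40.1 − 305.0 = 138.5·3.6914 − 305.0 = 206.256.
Rounded: 206.

206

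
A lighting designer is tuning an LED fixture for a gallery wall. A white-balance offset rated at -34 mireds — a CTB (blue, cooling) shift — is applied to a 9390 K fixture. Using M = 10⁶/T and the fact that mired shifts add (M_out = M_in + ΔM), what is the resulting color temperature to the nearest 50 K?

M_in = 10⁶/9390 = 106.50 mireds.
M_out = 106.50 + (-34) = 72.50 mireds.
T_out = 10⁶/72.50 = 13793.8 K → 13800 K.

13800 K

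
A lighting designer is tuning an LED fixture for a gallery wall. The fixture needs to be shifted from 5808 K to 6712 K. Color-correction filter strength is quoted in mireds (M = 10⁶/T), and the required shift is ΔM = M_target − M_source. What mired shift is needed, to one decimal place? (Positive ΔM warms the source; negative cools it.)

-23.2 mireds

M_source = 10⁶/5808 = 172.176; M_target = 10⁶/6712 = 148.987.
ΔM = 148.987 − 172.176 = -23.189 → -23.2 mireds, a cooling shift.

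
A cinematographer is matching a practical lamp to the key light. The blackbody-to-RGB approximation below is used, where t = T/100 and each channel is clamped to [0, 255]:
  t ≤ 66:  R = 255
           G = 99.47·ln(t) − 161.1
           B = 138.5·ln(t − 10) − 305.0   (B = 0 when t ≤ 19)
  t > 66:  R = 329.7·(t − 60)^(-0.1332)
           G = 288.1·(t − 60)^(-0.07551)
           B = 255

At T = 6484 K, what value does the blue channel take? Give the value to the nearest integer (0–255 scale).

250

t = 6484/100 = 64.84; the t ≤ 66 branch applies.
B = 138.5·ln(64.84 − 10) − 305.0 = 138.5·ln 54.84 − 305.0 = 138.5·4.0044 − 305.0 = 249.612.
Rounded: 250.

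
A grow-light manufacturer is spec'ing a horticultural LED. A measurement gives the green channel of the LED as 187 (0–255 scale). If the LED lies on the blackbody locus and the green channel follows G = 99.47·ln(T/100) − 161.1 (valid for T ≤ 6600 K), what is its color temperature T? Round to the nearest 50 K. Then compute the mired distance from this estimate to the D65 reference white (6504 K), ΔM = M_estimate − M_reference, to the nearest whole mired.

+149 mireds

ln t = (187 + 161.1) / 99.47 = 3.4995.
t = e^3.4995 = 33.100.
T = 100·t = 3310 K → 3300 K to the nearest 50 K.
M_estimate = 10⁶/3300 = 303.03; M_reference = 10⁶/6504 = 153.75.
ΔM = 303.03 − 153.75 = 149.28 → +149 mireds.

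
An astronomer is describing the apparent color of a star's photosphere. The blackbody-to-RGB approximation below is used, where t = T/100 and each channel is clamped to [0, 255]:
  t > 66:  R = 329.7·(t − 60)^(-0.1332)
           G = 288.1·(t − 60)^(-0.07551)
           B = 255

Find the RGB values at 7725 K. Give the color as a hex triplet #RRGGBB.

t = 7725/100 = 77.25; the t > 66 branch applies.
R = 329.7·(77.25 − 60)^(-0.1332) = 329.7·17.25^(-0.1332) = 329.7·0.68432 = 225.621.
G = 288.1·(77.25 − 60)^(-0.07551) = 288.1·17.25^(-0.07551) = 288.1·0.80651 = 232.356.
B = 255 by definition for t > 66.
Rounded: (226, 232, 255).
In hex: #E2E8FF.

#E2E8FF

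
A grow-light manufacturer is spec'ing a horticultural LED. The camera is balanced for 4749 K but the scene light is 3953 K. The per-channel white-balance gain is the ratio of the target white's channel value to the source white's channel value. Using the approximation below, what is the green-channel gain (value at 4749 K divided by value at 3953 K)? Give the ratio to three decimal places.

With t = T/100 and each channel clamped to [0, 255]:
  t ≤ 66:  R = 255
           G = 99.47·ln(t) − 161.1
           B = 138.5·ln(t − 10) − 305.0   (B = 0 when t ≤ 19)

At 3953 K (t = 39.53):
  G = 99.47·ln 39.53 − 161.1 = 99.47·3.6771 − 161.1 = 204.657.
At 4749 K (t = 47.49):
  G = 99.47·ln 47.49 − 161.1 = 99.47·3.8605 − 161.1 = 222.906.
Gain = 222.906 / 204.657 = 1.0892 → 1.089.

1.089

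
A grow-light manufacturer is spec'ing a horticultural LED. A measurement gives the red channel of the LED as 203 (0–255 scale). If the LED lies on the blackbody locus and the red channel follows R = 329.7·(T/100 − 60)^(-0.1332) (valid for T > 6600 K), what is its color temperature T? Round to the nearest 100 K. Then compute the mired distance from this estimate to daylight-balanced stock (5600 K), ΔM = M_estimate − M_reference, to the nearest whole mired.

-77 mireds

(t − 60)^(-0.1332) = 203/329.7 = 0.61571.
t − 60 = 0.61571^(1/-0.1332) = 0.61571^(-7.508) = 38.129, so t = 98.129.
T = 100·t = 9813 K → 9800 K to the nearest 100 K.
M_estimate = 10⁶/9800 = 102.04; M_reference = 10⁶/5600 = 178.57.
ΔM = 102.04 − 178.57 = -76.53 → -77 mireds.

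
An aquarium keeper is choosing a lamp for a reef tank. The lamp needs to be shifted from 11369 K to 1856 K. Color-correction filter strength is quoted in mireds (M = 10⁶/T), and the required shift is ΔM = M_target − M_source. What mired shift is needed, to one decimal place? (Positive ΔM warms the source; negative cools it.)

M_source = 10⁶/11369 = 87.958; M_target = 10⁶/1856 = 538.793.
ΔM = 538.793 − 87.958 = 450.835 → +450.8 mireds, a warming shift.

+450.8 mireds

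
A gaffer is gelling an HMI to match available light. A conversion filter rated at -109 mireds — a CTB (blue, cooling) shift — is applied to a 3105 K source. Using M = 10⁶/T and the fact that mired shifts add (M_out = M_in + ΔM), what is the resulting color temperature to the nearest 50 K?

4700 K

M_in = 10⁶/3105 = 322.06 mireds.
M_out = 322.06 + (-109) = 213.06 mireds.
T_out = 10⁶/213.06 = 4693.5 K → 4700 K.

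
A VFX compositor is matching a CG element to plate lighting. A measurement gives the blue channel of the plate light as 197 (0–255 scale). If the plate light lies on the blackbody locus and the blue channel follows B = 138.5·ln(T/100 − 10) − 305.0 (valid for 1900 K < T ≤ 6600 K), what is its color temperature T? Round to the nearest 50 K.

ln(t − 10) = (197 + 305.0) / 138.5 = 3.6245.
t − 10 = e^3.6245 = 37.508, so t = 47.508.
T = 100·t = 4751 K → 4750 K to the nearest 50 K.

4750 K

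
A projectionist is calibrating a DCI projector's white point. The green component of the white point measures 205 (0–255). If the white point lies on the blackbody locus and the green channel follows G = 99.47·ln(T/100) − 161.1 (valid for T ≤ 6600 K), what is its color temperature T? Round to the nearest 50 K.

3950 K

ln t = (205 + 161.1) / 99.47 = 3.6805.
t = e^3.6805 = 39.666.
T = 100·t = 3967 K → 3950 K to the nearest 50 K.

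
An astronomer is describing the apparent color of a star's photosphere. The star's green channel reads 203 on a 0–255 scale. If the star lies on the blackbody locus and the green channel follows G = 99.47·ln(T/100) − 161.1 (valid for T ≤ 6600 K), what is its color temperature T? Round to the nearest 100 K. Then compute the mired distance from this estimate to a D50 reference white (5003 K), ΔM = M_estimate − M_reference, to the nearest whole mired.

ln t = (203 + 161.1) / 99.47 = 3.6604.
t = e^3.6604 = 38.877.
T = 100·t = 3888 K → 3900 K to the nearest 100 K.
M_estimate = 10⁶/3900 = 256.41; M_reference = 10⁶/5003 = 199.88.
ΔM = 256.41 − 199.88 = 56.53 → +57 mireds.

+57 mireds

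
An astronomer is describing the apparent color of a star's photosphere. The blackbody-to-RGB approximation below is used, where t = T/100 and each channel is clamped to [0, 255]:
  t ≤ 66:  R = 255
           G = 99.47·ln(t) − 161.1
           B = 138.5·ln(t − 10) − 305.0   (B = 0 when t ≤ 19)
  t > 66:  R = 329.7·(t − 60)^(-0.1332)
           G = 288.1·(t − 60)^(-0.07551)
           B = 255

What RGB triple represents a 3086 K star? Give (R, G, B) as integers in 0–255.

t = 3086/100 = 30.86; the t ≤ 66 branch applies.
R = 255 by definition for t ≤ 66.
G = 99.47·ln 30.86 − 161.1 = 99.47·3.4295 − 161.1 = 180.028.
B = 138.5·ln(30.86 − 10) − 305.0 = 138.5·ln 20.86 − 305.0 = 138.5·3.0378 − 305.0 = 115.740.
Rounded: (255, 180, 116).

(255, 180, 116)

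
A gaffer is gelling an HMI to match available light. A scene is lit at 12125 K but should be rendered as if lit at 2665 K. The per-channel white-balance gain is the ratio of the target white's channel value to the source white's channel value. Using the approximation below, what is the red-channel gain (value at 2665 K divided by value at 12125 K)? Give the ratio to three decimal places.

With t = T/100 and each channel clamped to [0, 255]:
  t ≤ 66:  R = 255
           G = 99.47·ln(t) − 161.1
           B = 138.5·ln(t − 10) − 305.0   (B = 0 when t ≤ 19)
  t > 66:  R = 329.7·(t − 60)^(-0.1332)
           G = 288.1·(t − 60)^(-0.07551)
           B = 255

At 12125 K (t = 121.25):
  R = 329.7·(121.25 − 60)^(-0.1332) = 329.7·61.25^(-0.1332) = 329.7·0.57804 = 190.580.
At 2665 K (t = 26.65):
  R = 255 by definition for t ≤ 66.
Gain = 255.000 / 190.580 = 1.3380 → 1.338.

1.338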